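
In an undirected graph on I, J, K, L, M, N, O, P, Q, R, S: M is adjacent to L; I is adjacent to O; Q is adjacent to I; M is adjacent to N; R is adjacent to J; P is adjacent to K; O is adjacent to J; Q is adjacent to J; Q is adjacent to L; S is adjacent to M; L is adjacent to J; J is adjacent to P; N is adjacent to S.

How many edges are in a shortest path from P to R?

Distance 0: P.
Distance 1: J, K.
Distance 2: L, O, Q, R — contains R.

2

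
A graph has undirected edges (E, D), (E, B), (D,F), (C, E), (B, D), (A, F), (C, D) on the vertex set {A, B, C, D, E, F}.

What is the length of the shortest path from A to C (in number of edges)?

Distance 0: A.
Distance 1: F.
Distance 2: D.
Distance 3: B, C, E — contains C.

3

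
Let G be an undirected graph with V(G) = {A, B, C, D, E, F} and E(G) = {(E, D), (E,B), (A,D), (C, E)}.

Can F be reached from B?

No

Explore from B.
Distance 1: reach E.
Distance 2: reach C, D.
Distance 3: reach A.
The search is exhausted without reaching F; it lies in a different component.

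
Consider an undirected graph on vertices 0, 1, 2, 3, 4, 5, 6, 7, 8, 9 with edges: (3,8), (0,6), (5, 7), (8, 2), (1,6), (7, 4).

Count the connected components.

From 0: component {0, 1, 6}.
From 2: component {2, 3, 8}.
From 4: component {4, 5, 7}.
From 9: component {9}.
That's 4 components.

4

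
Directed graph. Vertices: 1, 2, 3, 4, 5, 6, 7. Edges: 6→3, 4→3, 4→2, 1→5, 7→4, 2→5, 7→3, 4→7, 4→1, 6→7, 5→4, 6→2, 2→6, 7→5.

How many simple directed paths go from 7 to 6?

2

7→4→2→6
7→5→4→2→6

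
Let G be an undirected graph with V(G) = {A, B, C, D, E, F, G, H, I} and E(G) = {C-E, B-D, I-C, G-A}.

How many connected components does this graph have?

From A: component {A, G}.
From B: component {B, D}.
From C: component {C, E, I}.
From F: component {F}.
From H: component {H}.
That's 5 components.

5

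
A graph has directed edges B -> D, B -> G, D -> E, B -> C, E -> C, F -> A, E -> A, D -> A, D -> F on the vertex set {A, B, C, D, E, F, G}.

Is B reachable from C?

No

C has no outgoing edges, so nothing is reachable from it.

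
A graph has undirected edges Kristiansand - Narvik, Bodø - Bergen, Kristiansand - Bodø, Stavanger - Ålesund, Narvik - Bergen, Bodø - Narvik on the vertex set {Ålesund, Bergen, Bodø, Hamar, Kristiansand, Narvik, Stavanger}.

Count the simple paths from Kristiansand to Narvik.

Kristiansand–Bodø–Bergen–Narvik
Kristiansand–Bodø–Narvik
Kristiansand–Narvik

3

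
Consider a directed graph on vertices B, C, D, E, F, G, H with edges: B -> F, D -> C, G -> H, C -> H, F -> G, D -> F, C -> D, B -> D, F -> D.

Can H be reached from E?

No

E has no outgoing edges, so nothing is reachable from it.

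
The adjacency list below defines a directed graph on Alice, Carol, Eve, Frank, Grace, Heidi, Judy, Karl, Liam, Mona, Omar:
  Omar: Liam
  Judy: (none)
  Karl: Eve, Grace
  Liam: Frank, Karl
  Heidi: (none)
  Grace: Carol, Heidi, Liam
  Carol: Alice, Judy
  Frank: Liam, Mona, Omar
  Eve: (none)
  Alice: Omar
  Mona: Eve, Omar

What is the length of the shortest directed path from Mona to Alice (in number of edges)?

Distance 0: Mona.
Distance 1: Eve, Omar.
Distance 2: Liam.
Distance 3: Frank, Karl.
Distance 4: Grace.
Distance 5: Carol, Heidi.
Distance 6: Alice, Judy — contains Alice.

6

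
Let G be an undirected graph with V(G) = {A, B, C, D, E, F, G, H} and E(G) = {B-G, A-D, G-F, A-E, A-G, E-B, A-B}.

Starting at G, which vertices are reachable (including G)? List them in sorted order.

Start at G.
Its neighbours: A, B, F.
Then their neighbours: D, E.
Nothing further is reachable.

A, B, D, E, F, G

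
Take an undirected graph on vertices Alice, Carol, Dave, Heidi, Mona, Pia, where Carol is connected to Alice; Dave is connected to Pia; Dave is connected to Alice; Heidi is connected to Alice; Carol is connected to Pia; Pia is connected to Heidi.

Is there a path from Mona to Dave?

Mona has no edges, so nothing is reachable from it.

No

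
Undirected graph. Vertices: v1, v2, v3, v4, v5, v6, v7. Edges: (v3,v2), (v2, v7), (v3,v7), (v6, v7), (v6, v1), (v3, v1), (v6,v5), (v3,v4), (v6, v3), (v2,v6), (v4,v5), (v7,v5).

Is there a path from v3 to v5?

Yes

Explore from v3.
Distance 1: reach v1, v2, v4, v6, v7.
Distance 2: reach v5.
Found v5.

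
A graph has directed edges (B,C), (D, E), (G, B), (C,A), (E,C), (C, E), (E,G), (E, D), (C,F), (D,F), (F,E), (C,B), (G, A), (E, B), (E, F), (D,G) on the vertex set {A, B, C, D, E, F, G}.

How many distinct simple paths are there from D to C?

D→E→B→C
D→E→C
D→E→G→B→C
D→F→E→B→C
D→F→E→C
D→F→E→G→B→C
D→G→B→C

7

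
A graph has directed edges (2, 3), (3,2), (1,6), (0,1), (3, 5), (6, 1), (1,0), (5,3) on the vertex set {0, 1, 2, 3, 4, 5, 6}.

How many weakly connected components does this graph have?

3

From 0: component {0, 1, 6}.
From 2: component {2, 3, 5}.
From 4: component {4}.
That's 3 components.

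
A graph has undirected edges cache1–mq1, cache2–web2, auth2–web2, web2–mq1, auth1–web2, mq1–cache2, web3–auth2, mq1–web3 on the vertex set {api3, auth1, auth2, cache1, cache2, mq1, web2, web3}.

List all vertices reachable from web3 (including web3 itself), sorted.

Start at web3.
Its neighbours: auth2, mq1.
Then their neighbours: cache1, cache2, web2.
Then next layer: auth1.
Nothing further is reachable.

auth1, auth2, cache1, cache2, mq1, web2, web3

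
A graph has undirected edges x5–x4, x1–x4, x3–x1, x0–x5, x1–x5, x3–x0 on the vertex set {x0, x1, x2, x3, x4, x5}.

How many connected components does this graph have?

From x0: component {x0, x1, x3, x4, x5}.
From x2: component {x2}.
That's 2 components.

2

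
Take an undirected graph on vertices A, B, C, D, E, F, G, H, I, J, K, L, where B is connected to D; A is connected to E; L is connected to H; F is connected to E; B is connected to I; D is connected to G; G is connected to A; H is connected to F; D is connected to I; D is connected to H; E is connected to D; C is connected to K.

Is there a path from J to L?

J has no edges, so nothing is reachable from it.

No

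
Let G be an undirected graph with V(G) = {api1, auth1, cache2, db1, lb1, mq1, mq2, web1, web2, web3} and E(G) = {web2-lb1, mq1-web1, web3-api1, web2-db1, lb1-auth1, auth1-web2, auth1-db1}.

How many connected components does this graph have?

From api1: component {api1, web3}.
From auth1: component {auth1, db1, lb1, web2}.
From cache2: component {cache2}.
From mq1: component {mq1, web1}.
From mq2: component {mq2}.
That's 5 components.

5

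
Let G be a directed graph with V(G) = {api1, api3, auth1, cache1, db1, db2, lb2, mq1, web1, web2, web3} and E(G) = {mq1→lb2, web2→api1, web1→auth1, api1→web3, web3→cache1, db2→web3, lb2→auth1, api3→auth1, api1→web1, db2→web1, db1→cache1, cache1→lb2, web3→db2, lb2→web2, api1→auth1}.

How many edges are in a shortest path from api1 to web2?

Distance 0: api1.
Distance 1: auth1, web1, web3.
Distance 2: cache1, db2.
Distance 3: lb2.
Distance 4: web2 — contains web2.

4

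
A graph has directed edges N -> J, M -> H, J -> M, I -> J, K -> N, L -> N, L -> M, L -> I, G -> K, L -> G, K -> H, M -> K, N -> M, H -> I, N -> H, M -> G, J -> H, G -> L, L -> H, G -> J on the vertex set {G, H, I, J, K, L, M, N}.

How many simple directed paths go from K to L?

K→H→I→J→M→G→L
K→N→H→I→J→M→G→L
K→N→J→M→G→L
K→N→M→G→L

4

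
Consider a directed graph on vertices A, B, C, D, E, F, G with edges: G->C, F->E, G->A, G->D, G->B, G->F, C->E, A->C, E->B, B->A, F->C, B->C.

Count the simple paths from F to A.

2

F→C→E→B→A
F→E→B→A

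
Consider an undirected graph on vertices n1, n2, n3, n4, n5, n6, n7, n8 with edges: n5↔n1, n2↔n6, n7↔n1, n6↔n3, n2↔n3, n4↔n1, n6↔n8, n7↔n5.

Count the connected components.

From n1: component {n1, n4, n5, n7}.
From n2: component {n2, n3, n6, n8}.
That's 2 components.

2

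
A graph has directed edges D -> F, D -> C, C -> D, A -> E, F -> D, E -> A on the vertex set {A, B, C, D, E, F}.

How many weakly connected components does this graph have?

3

From A: component {A, E}.
From B: component {B}.
From C: component {C, D, F}.
That's 3 components.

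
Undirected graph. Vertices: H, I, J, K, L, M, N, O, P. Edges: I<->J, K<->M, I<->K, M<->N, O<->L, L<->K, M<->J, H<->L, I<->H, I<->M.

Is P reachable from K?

Explore from K.
Distance 1: reach I, L, M.
Distance 2: reach H, J, N, O.
The search is exhausted without reaching P; it lies in a different component.

No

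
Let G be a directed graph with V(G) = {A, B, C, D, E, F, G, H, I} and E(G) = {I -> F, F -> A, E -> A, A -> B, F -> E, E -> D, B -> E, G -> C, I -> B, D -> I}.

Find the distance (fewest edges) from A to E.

2

Distance 0: A.
Distance 1: B.
Distance 2: E — contains E.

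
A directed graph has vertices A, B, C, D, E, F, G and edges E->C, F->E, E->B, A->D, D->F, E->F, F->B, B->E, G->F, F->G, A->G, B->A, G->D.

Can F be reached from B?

Yes

Explore from B.
Distance 1: reach A, E.
Distance 2: reach C, D, F, G.
Found F.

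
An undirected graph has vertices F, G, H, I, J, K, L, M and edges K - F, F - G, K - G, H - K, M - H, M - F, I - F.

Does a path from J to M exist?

No

J has no edges, so nothing is reachable from it.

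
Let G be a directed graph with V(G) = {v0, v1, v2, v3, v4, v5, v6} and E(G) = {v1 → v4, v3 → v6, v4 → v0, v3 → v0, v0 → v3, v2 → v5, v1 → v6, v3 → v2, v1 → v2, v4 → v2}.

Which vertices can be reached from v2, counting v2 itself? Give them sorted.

v2, v5

Start at v2.
Its neighbours: v5.
Nothing further is reachable.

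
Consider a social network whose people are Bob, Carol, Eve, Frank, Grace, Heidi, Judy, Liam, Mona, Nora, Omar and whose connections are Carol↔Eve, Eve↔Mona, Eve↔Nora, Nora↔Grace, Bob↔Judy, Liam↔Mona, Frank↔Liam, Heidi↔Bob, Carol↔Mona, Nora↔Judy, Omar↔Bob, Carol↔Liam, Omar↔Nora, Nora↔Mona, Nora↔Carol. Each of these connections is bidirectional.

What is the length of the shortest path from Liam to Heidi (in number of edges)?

Distance 0: Liam.
Distance 1: Carol, Frank, Mona.
Distance 2: Eve, Nora.
Distance 3: Grace, Judy, Omar.
Distance 4: Bob.
Distance 5: Heidi — contains Heidi.

5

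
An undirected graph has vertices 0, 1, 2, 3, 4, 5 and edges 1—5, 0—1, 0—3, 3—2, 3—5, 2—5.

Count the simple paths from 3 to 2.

3–0–1–5–2
3–2
3–5–2

3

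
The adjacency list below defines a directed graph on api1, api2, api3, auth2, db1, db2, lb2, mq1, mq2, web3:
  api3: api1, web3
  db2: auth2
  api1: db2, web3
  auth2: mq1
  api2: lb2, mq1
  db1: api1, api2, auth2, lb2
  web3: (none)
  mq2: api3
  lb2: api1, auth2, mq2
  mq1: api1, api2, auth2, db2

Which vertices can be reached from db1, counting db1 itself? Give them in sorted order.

Start at db1.
Its neighbours: api1, api2, auth2, lb2.
Then their neighbours: db2, mq1, mq2, web3.
Then next layer: api3.
Every vertex is now reached.

api1, api2, api3, auth2, db1, db2, lb2, mq1, mq2, web3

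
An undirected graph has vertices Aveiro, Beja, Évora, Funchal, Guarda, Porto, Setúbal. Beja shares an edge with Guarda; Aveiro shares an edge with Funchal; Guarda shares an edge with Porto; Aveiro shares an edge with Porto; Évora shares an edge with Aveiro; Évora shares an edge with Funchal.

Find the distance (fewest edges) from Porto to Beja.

Distance 0: Porto.
Distance 1: Aveiro, Guarda.
Distance 2: Beja, Évora, Funchal — contains Beja.

2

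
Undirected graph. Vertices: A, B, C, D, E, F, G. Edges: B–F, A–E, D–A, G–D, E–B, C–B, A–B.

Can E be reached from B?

Yes

Explore from B.
Distance 1: reach A, C, E, F.
Found E.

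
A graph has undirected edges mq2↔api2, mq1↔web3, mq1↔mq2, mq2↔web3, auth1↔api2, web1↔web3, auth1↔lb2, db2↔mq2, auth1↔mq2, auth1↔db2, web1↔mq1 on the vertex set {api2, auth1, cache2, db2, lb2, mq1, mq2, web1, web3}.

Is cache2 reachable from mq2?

Explore from mq2.
Distance 1: reach api2, auth1, db2, mq1, web3.
Distance 2: reach lb2, web1.
The search is exhausted without reaching cache2; it lies in a different component.

No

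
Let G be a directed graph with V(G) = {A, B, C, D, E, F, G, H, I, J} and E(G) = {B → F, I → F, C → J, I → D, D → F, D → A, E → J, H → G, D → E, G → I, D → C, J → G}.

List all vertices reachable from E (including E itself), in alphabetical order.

Start at E.
Its neighbours: J.
Then their neighbours: G.
Then next layer: I.
Then next layer: D, F.
Then next layer: A, C.
Nothing further is reachable.

A, C, D, E, F, G, I, J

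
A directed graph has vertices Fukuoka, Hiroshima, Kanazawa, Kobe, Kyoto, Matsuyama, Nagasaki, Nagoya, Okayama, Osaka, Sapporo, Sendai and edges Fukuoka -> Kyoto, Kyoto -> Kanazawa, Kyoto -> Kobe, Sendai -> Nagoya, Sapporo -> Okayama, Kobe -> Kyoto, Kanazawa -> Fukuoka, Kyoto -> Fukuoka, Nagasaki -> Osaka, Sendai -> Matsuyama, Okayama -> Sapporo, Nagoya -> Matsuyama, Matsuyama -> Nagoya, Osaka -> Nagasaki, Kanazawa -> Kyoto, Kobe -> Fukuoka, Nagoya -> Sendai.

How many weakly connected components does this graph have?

From Fukuoka: component {Fukuoka, Kanazawa, Kobe, Kyoto}.
From Hiroshima: component {Hiroshima}.
From Matsuyama: component {Matsuyama, Nagoya, Sendai}.
From Nagasaki: component {Nagasaki, Osaka}.
From Okayama: component {Okayama, Sapporo}.
That's 5 components.

5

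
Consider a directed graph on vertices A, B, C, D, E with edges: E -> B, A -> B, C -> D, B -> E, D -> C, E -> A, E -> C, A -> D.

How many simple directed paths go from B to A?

B→E→A

1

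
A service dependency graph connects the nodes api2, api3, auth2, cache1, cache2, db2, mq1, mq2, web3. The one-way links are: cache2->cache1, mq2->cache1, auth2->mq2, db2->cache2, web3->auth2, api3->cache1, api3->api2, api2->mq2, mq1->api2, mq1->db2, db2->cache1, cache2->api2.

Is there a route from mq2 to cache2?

No

Explore from mq2.
Distance 1: reach cache1.
The search from mq2 is exhausted; no directed path reaches cache2.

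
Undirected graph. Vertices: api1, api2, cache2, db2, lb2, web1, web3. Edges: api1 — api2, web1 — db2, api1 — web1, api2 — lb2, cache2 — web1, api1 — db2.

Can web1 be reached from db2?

Yes

Explore from db2.
Distance 1: reach api1, web1.
Found web1.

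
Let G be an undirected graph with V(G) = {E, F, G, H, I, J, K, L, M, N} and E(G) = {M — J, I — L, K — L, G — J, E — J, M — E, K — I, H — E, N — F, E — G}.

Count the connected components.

From E: component {E, G, H, J, M}.
From F: component {F, N}.
From I: component {I, K, L}.
That's 3 components.

3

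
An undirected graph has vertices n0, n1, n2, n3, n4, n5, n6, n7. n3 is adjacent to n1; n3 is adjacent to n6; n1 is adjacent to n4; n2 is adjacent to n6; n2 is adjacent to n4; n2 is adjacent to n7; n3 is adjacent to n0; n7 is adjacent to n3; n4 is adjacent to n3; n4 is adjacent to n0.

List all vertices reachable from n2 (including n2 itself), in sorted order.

Start at n2.
Its neighbours: n4, n6, n7.
Then their neighbours: n0, n1, n3.
Nothing further is reachable.

n0, n1, n2, n3, n4, n6, n7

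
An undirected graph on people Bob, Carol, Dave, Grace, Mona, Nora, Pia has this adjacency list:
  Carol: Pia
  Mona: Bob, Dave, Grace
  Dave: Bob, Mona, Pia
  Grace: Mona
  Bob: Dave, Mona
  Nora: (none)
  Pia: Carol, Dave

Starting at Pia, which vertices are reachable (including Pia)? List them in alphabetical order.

Bob, Carol, Dave, Grace, Mona, Pia

Start at Pia.
Its neighbours: Carol, Dave.
Then their neighbours: Bob, Mona.
Then next layer: Grace.
Nothing further is reachable.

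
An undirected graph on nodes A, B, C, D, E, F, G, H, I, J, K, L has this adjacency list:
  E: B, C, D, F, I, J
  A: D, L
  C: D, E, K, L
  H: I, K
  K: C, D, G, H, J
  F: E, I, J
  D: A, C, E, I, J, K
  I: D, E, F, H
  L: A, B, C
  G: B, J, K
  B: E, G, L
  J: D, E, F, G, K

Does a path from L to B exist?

Yes

Explore from L.
Distance 1: reach A, B, C.
Found B.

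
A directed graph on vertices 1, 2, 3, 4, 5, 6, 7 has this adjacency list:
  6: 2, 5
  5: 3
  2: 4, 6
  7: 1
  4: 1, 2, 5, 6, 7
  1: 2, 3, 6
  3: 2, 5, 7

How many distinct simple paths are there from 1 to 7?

10

1→2→4→5→3→7
1→2→4→6→5→3→7
1→2→4→7
1→2→6→5→3→7
1→3→2→4→7
1→3→7
1→6→2→4→5→3→7
1→6→2→4→7
1→6→5→3→2→4→7
1→6→5→3→7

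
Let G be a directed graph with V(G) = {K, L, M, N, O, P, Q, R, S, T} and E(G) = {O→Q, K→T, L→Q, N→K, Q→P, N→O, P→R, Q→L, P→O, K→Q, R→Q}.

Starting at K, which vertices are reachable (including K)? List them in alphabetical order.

K, L, O, P, Q, R, T

Start at K.
Its neighbours: Q, T.
Then their neighbours: L, P.
Then next layer: O, R.
Nothing further is reachable.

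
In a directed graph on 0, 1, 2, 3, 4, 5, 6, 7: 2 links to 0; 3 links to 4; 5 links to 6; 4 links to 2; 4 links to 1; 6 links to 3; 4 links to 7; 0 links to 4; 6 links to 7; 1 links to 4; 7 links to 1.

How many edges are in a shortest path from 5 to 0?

5

Distance 0: 5.
Distance 1: 6.
Distance 2: 3, 7.
Distance 3: 1, 4.
Distance 4: 2.
Distance 5: 0 — contains 0.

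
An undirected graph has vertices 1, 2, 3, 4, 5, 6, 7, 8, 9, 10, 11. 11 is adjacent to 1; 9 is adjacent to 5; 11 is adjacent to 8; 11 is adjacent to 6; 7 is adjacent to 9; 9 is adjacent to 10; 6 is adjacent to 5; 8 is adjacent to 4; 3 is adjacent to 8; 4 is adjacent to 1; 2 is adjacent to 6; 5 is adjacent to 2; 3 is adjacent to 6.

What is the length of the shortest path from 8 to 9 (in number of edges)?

Distance 0: 8.
Distance 1: 3, 4, 11.
Distance 2: 1, 6.
Distance 3: 2, 5.
Distance 4: 9 — contains 9.

4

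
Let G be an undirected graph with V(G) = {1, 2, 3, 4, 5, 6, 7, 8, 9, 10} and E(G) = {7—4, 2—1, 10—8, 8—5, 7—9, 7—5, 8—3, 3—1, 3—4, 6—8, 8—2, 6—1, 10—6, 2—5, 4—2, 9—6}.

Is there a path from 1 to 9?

Explore from 1.
Distance 1: reach 2, 3, 6.
Distance 2: reach 4, 5, 8, 9, 10.
Found 9.

Yes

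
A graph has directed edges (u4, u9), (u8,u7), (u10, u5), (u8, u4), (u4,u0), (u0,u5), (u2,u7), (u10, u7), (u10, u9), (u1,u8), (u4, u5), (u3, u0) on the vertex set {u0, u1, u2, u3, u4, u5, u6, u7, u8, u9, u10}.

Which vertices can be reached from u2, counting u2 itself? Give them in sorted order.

Start at u2.
Its neighbours: u7.
Nothing further is reachable.

u2, u7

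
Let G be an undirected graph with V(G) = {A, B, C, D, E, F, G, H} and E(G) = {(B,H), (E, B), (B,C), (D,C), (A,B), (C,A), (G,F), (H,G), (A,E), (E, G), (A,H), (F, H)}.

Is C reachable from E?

Explore from E.
Distance 1: reach A, B, G.
Distance 2: reach C, F, H.
Found C.

Yes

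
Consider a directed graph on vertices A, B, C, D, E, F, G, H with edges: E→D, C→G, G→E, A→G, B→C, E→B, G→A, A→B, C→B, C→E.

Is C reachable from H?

H has no outgoing edges, so nothing is reachable from it.

No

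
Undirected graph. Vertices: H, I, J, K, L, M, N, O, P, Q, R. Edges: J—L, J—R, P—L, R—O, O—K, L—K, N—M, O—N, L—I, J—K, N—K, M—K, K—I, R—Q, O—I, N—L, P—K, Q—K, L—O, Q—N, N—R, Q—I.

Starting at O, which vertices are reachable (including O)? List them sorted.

I, J, K, L, M, N, O, P, Q, R

Start at O.
Its neighbours: I, K, L, N, R.
Then their neighbours: J, M, P, Q.
Nothing further is reachable.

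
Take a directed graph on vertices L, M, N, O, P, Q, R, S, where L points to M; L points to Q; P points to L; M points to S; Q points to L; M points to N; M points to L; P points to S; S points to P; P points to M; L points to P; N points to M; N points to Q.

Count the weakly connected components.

3

From L: component {L, M, N, P, Q, S}.
From O: component {O}.
From R: component {R}.
That's 3 components.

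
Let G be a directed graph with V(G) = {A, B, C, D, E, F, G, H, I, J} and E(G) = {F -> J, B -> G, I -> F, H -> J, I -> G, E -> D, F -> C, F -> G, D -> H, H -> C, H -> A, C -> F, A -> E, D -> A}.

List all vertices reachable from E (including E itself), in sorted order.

Start at E.
Its neighbours: D.
Then their neighbours: A, H.
Then next layer: C, J.
Then next layer: F.
Then next layer: G.
Nothing further is reachable.

A, C, D, E, F, G, H, J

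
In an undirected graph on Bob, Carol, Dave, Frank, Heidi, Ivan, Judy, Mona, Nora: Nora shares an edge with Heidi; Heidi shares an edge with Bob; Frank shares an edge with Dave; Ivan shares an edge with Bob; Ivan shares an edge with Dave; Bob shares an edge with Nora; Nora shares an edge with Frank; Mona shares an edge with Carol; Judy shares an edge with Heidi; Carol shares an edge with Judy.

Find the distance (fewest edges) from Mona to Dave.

Distance 0: Mona.
Distance 1: Carol.
Distance 2: Judy.
Distance 3: Heidi.
Distance 4: Bob, Nora.
Distance 5: Frank, Ivan.
Distance 6: Dave — contains Dave.

6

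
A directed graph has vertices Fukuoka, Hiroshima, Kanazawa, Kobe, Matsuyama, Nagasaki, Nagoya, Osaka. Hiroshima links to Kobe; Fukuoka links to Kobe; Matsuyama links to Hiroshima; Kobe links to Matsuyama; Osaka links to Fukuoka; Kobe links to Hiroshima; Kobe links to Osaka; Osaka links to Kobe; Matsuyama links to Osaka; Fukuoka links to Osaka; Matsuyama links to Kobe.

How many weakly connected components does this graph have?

From Fukuoka: component {Fukuoka, Hiroshima, Kobe, Matsuyama, Osaka}.
From Kanazawa: component {Kanazawa}.
From Nagasaki: component {Nagasaki}.
From Nagoya: component {Nagoya}.
That's 4 components.

4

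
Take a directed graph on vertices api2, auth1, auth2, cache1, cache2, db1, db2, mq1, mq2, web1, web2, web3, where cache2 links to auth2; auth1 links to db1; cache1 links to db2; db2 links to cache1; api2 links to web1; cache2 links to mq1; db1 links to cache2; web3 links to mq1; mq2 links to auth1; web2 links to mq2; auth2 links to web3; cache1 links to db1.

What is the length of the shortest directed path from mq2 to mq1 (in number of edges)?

4

Distance 0: mq2.
Distance 1: auth1.
Distance 2: db1.
Distance 3: cache2.
Distance 4: auth2, mq1 — contains mq1.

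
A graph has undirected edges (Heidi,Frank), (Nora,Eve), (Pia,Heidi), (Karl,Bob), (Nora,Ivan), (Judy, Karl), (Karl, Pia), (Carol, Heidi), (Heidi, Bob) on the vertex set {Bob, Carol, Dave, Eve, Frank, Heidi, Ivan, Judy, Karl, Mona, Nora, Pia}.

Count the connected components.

4

From Bob: component {Bob, Carol, Frank, Heidi, Judy, Karl, Pia}.
From Dave: component {Dave}.
From Eve: component {Eve, Ivan, Nora}.
From Mona: component {Mona}.
That's 4 components.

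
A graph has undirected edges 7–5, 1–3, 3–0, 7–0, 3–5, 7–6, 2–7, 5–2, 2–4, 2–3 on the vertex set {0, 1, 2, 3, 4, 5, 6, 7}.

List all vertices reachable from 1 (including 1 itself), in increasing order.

0, 1, 2, 3, 4, 5, 6, 7

Start at 1.
Its neighbours: 3.
Then their neighbours: 0, 2, 5.
Then next layer: 4, 7.
Then next layer: 6.
Every vertex is now reached.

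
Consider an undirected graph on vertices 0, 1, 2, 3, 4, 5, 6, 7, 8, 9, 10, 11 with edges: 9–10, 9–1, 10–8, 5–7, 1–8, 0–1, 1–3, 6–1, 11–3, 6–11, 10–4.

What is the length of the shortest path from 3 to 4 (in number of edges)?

Distance 0: 3.
Distance 1: 1, 11.
Distance 2: 0, 6, 8, 9.
Distance 3: 10.
Distance 4: 4 — contains 4.

4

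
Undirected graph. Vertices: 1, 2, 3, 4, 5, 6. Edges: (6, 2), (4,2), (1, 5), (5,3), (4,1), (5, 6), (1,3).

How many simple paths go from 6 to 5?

3

6–2–4–1–3–5
6–2–4–1–5
6–5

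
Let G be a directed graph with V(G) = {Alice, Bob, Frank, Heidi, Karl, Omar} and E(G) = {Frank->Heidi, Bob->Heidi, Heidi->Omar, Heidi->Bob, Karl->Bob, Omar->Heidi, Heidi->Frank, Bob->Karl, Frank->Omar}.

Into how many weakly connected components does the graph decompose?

From Alice: component {Alice}.
From Bob: component {Bob, Frank, Heidi, Karl, Omar}.
That's 2 components.

2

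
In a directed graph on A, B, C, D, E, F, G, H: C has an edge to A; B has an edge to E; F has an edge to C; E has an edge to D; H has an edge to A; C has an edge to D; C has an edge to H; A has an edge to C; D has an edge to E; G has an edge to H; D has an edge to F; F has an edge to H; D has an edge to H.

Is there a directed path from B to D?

Yes

Explore from B.
Distance 1: reach E.
Distance 2: reach D.
Found D.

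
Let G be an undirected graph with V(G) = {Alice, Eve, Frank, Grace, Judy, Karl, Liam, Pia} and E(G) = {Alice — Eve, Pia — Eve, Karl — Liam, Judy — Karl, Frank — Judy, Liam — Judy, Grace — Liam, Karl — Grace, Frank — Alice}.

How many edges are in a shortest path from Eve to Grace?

5

Distance 0: Eve.
Distance 1: Alice, Pia.
Distance 2: Frank.
Distance 3: Judy.
Distance 4: Karl, Liam.
Distance 5: Grace — contains Grace.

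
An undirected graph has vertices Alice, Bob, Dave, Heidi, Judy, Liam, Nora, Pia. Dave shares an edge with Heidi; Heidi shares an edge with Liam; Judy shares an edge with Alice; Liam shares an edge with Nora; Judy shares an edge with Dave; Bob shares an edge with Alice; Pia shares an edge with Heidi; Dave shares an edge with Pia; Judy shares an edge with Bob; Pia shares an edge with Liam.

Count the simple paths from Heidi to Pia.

Heidi–Dave–Pia
Heidi–Liam–Pia
Heidi–Pia

3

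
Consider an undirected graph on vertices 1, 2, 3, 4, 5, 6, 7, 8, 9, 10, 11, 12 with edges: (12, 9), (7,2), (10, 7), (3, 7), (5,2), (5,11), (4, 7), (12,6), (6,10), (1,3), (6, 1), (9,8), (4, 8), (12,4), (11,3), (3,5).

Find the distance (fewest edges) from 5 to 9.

5

Distance 0: 5.
Distance 1: 2, 3, 11.
Distance 2: 1, 7.
Distance 3: 4, 6, 10.
Distance 4: 8, 12.
Distance 5: 9 — contains 9.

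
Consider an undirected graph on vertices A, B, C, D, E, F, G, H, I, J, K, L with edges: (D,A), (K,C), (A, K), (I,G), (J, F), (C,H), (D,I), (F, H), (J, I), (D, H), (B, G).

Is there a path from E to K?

E has no edges, so nothing is reachable from it.

No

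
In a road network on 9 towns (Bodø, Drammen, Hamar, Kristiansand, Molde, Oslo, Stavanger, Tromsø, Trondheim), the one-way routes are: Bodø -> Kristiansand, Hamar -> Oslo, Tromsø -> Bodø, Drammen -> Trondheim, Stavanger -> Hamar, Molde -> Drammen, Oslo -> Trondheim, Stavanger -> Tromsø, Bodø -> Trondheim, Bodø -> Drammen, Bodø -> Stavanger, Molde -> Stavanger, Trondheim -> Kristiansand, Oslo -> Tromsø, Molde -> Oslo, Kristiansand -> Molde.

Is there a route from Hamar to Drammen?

Yes

Explore from Hamar.
Distance 1: reach Oslo.
Distance 2: reach Tromsø, Trondheim.
Distance 3: reach Bodø, Kristiansand.
Distance 4: reach Drammen, Molde, Stavanger.
Found Drammen.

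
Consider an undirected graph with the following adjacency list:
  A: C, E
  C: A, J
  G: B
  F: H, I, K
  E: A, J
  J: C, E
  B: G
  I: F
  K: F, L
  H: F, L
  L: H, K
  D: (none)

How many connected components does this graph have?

4

From A: component {A, C, E, J}.
From B: component {B, G}.
From D: component {D}.
From F: component {F, H, I, K, L}.
That's 4 components.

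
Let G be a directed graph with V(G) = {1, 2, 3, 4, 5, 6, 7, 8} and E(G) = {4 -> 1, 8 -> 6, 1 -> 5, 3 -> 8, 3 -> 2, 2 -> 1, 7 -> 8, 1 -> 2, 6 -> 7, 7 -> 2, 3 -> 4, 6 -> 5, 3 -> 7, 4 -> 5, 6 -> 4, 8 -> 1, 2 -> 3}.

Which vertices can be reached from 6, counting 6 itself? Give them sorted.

Start at 6.
Its neighbours: 4, 5, 7.
Then their neighbours: 1, 2, 8.
Then next layer: 3.
Every vertex is now reached.

1, 2, 3, 4, 5, 6, 7, 8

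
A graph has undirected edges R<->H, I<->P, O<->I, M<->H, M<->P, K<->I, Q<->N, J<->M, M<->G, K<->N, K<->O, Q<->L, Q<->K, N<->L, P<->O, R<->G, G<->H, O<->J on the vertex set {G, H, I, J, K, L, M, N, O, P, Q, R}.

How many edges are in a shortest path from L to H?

Distance 0: L.
Distance 1: N, Q.
Distance 2: K.
Distance 3: I, O.
Distance 4: J, P.
Distance 5: M.
Distance 6: G, H — contains H.

6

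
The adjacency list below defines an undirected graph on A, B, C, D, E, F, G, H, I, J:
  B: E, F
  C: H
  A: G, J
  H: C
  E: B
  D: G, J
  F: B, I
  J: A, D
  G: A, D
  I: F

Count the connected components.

From A: component {A, D, G, J}.
From B: component {B, E, F, I}.
From C: component {C, H}.
That's 3 components.

3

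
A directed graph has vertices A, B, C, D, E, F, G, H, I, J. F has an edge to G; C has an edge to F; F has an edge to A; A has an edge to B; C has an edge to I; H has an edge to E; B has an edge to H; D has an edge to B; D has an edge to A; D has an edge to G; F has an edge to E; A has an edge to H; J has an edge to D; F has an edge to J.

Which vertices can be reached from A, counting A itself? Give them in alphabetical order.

A, B, E, H

Start at A.
Its neighbours: B, H.
Then their neighbours: E.
Nothing further is reachable.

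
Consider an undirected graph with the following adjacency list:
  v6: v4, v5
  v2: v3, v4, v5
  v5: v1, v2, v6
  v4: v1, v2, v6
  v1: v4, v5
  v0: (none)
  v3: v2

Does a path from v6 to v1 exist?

Explore from v6.
Distance 1: reach v4, v5.
Distance 2: reach v1, v2.
Found v1.

Yes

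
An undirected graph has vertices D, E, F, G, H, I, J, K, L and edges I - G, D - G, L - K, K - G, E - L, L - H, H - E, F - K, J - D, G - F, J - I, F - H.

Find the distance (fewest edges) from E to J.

Distance 0: E.
Distance 1: H, L.
Distance 2: F, K.
Distance 3: G.
Distance 4: D, I.
Distance 5: J — contains J.

5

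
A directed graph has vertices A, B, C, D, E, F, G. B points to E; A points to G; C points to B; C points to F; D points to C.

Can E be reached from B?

Explore from B.
Distance 1: reach E.
Found E.

Yes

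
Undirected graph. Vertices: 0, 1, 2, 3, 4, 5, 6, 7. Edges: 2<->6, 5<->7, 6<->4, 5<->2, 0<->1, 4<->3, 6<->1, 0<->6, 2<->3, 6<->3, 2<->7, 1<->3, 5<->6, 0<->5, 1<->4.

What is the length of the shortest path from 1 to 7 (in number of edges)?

3

Distance 0: 1.
Distance 1: 0, 3, 4, 6.
Distance 2: 2, 5.
Distance 3: 7 — contains 7.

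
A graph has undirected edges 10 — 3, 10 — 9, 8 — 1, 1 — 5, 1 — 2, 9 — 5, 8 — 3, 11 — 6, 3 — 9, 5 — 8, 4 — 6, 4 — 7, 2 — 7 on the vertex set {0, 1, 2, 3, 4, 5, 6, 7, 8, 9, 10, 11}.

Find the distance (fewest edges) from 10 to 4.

Distance 0: 10.
Distance 1: 3, 9.
Distance 2: 5, 8.
Distance 3: 1.
Distance 4: 2.
Distance 5: 7.
Distance 6: 4 — contains 4.

6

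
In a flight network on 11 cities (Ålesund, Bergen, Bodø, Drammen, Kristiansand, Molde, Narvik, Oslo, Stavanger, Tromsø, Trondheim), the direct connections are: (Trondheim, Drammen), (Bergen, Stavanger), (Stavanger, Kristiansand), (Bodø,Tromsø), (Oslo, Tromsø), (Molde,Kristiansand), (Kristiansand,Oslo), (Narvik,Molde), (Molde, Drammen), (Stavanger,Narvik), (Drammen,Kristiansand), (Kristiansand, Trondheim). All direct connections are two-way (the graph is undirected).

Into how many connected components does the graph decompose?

From Ålesund: component {Ålesund}.
From Bergen: component {Bergen, Bodø, Drammen, Kristiansand, Molde, Narvik, Oslo, Stavanger, Tromsø, Trondheim}.
That's 2 components.

2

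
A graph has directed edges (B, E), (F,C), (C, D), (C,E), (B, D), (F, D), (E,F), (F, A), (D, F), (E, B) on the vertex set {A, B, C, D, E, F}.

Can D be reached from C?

Yes

Explore from C.
Distance 1: reach D, E.
Found D.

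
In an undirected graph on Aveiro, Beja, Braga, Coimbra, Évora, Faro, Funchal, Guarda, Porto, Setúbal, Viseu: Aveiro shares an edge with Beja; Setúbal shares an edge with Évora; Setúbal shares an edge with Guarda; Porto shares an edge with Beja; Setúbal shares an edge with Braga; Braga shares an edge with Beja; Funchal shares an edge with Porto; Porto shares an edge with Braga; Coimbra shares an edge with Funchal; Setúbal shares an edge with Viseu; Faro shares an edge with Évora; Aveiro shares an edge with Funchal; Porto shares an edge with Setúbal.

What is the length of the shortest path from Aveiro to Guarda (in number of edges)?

Distance 0: Aveiro.
Distance 1: Beja, Funchal.
Distance 2: Braga, Coimbra, Porto.
Distance 3: Setúbal.
Distance 4: Évora, Guarda, Viseu — contains Guarda.

4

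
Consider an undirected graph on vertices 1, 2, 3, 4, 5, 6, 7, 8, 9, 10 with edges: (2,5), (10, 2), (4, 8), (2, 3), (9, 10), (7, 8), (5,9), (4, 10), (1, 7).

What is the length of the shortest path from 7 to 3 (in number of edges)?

Distance 0: 7.
Distance 1: 1, 8.
Distance 2: 4.
Distance 3: 10.
Distance 4: 2, 9.
Distance 5: 3, 5 — contains 3.

5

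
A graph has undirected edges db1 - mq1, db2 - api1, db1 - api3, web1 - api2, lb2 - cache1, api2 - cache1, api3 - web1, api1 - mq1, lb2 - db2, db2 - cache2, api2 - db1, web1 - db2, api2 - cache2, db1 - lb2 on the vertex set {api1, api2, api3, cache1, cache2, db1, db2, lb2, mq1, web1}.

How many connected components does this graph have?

From api1: component {api1, api2, api3, cache1, cache2, db1, db2, lb2, mq1, web1}.
That's 1 component.

1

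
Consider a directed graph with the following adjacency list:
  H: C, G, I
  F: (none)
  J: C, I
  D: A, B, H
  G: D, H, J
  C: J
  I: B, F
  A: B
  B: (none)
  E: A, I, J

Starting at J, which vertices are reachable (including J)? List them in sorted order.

Start at J.
Its neighbours: C, I.
Then their neighbours: B, F.
Nothing further is reachable.

B, C, F, I, J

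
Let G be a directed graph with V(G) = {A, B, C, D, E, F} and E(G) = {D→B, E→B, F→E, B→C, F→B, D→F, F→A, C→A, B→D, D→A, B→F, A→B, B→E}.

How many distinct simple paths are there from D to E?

7

D→A→B→E
D→A→B→F→E
D→B→E
D→B→F→E
D→F→A→B→E
D→F→B→E
D→F→E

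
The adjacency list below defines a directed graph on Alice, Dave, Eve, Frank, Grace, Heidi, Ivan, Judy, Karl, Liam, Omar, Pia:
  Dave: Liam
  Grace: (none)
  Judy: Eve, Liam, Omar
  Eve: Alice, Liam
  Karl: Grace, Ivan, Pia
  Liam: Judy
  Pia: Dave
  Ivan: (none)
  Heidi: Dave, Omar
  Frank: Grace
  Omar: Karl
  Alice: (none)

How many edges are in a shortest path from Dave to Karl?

Distance 0: Dave.
Distance 1: Liam.
Distance 2: Judy.
Distance 3: Eve, Omar.
Distance 4: Alice, Karl — contains Karl.

4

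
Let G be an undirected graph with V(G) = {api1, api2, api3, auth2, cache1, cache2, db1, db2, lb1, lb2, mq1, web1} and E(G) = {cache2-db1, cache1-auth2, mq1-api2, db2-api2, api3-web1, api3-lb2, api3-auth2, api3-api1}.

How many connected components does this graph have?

From api1: component {api1, api3, auth2, cache1, lb2, web1}.
From api2: component {api2, db2, mq1}.
From cache2: component {cache2, db1}.
From lb1: component {lb1}.
That's 4 components.

4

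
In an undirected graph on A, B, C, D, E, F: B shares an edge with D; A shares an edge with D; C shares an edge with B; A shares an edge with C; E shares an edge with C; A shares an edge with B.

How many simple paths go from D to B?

3

D–A–B
D–A–C–B
D–B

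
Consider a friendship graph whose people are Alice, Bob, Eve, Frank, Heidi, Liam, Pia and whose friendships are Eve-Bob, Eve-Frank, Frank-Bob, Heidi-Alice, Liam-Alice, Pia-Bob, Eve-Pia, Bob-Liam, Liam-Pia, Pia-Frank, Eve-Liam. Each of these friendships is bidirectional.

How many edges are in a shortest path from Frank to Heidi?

4

Distance 0: Frank.
Distance 1: Bob, Eve, Pia.
Distance 2: Liam.
Distance 3: Alice.
Distance 4: Heidi — contains Heidi.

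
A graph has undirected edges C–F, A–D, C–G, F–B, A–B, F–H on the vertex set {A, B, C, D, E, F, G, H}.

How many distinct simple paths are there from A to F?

A–B–F

1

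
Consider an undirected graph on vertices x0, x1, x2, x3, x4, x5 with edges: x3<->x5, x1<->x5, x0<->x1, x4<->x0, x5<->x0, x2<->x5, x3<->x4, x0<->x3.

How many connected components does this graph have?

1

From x0: component {x0, x1, x2, x3, x4, x5}.
That's 1 component.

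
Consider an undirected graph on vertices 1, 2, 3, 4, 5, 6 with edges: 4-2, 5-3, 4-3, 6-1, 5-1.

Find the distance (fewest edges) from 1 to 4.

Distance 0: 1.
Distance 1: 5, 6.
Distance 2: 3.
Distance 3: 4 — contains 4.

3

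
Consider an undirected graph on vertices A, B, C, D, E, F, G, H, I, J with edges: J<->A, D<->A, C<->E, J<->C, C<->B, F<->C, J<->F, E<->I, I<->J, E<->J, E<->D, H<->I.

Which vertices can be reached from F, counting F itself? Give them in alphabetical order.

A, B, C, D, E, F, H, I, J

Start at F.
Its neighbours: C, J.
Then their neighbours: A, B, E, I.
Then next layer: D, H.
Nothing further is reachable.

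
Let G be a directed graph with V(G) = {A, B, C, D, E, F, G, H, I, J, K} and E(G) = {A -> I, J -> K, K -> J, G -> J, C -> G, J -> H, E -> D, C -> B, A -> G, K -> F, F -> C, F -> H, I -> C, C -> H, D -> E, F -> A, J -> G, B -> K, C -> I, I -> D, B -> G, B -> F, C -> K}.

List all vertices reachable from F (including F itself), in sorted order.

A, B, C, D, E, F, G, H, I, J, K

Start at F.
Its neighbours: A, C, H.
Then their neighbours: B, G, I, K.
Then next layer: D, J.
Then next layer: E.
Every vertex is now reached.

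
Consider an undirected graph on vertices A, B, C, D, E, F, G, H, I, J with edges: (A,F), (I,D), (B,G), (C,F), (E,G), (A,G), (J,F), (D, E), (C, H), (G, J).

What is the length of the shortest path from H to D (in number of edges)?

Distance 0: H.
Distance 1: C.
Distance 2: F.
Distance 3: A, J.
Distance 4: G.
Distance 5: B, E.
Distance 6: D — contains D.

6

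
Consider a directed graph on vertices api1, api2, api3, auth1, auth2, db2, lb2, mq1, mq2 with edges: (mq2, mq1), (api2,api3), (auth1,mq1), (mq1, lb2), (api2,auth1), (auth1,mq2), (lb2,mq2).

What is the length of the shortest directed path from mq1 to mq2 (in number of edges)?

Distance 0: mq1.
Distance 1: lb2.
Distance 2: mq2 — contains mq2.

2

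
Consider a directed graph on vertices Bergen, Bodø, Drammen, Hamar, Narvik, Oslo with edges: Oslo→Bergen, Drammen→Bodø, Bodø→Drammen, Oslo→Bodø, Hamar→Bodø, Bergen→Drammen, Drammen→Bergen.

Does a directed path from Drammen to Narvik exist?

Explore from Drammen.
Distance 1: reach Bergen, Bodø.
The search from Drammen is exhausted; no directed path reaches Narvik.

No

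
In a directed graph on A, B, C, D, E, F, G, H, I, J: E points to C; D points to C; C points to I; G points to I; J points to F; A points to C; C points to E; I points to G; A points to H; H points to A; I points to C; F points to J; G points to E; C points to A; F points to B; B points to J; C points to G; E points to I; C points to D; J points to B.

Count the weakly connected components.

2

From A: component {A, C, D, E, G, H, I}.
From B: component {B, F, J}.
That's 2 components.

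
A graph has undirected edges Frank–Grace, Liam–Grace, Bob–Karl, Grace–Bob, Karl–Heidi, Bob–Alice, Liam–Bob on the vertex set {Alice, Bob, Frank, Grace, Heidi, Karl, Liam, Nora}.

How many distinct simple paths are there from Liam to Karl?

2

Liam–Bob–Karl
Liam–Grace–Bob–Karl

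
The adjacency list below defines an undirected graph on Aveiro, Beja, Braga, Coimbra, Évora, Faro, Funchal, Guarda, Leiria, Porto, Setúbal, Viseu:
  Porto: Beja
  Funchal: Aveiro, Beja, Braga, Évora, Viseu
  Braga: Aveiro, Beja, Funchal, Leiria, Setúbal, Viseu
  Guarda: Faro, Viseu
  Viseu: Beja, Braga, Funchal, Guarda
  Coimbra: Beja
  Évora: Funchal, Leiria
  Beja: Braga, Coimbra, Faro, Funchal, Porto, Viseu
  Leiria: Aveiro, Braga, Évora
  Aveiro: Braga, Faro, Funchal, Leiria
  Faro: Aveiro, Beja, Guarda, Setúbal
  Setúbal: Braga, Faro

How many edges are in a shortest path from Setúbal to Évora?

Distance 0: Setúbal.
Distance 1: Braga, Faro.
Distance 2: Aveiro, Beja, Funchal, Guarda, Leiria, Viseu.
Distance 3: Coimbra, Évora, Porto — contains Évora.

3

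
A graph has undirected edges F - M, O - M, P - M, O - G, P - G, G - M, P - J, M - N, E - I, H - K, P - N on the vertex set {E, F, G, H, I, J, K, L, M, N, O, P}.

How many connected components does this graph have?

From E: component {E, I}.
From F: component {F, G, J, M, N, O, P}.
From H: component {H, K}.
From L: component {L}.
That's 4 components.

4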